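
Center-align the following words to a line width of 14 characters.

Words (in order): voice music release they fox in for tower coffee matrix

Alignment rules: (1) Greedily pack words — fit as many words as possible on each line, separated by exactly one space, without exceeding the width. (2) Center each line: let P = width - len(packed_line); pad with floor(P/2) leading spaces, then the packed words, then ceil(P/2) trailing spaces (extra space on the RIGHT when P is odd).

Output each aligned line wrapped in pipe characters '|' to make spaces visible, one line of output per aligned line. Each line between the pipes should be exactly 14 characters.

Line 1: ['voice', 'music'] (min_width=11, slack=3)
Line 2: ['release', 'they'] (min_width=12, slack=2)
Line 3: ['fox', 'in', 'for'] (min_width=10, slack=4)
Line 4: ['tower', 'coffee'] (min_width=12, slack=2)
Line 5: ['matrix'] (min_width=6, slack=8)

Answer: | voice music  |
| release they |
|  fox in for  |
| tower coffee |
|    matrix    |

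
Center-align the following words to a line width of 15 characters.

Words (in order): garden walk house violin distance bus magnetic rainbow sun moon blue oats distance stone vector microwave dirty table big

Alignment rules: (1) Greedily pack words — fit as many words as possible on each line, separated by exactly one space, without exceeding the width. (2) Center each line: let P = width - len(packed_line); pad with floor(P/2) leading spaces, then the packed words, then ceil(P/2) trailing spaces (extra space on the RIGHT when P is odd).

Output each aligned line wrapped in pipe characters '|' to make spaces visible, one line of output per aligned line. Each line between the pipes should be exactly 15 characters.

Line 1: ['garden', 'walk'] (min_width=11, slack=4)
Line 2: ['house', 'violin'] (min_width=12, slack=3)
Line 3: ['distance', 'bus'] (min_width=12, slack=3)
Line 4: ['magnetic'] (min_width=8, slack=7)
Line 5: ['rainbow', 'sun'] (min_width=11, slack=4)
Line 6: ['moon', 'blue', 'oats'] (min_width=14, slack=1)
Line 7: ['distance', 'stone'] (min_width=14, slack=1)
Line 8: ['vector'] (min_width=6, slack=9)
Line 9: ['microwave', 'dirty'] (min_width=15, slack=0)
Line 10: ['table', 'big'] (min_width=9, slack=6)

Answer: |  garden walk  |
| house violin  |
| distance bus  |
|   magnetic    |
|  rainbow sun  |
|moon blue oats |
|distance stone |
|    vector     |
|microwave dirty|
|   table big   |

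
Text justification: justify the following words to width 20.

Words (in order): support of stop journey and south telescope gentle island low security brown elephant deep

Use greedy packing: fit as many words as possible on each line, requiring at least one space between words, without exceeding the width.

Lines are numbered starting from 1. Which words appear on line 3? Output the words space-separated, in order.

Answer: telescope gentle

Derivation:
Line 1: ['support', 'of', 'stop'] (min_width=15, slack=5)
Line 2: ['journey', 'and', 'south'] (min_width=17, slack=3)
Line 3: ['telescope', 'gentle'] (min_width=16, slack=4)
Line 4: ['island', 'low', 'security'] (min_width=19, slack=1)
Line 5: ['brown', 'elephant', 'deep'] (min_width=19, slack=1)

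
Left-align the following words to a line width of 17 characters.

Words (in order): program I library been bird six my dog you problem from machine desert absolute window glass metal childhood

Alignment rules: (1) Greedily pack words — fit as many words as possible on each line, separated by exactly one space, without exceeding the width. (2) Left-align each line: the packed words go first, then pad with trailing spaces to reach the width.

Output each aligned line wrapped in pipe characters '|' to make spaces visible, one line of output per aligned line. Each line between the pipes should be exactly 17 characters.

Answer: |program I library|
|been bird six my |
|dog you problem  |
|from machine     |
|desert absolute  |
|window glass     |
|metal childhood  |

Derivation:
Line 1: ['program', 'I', 'library'] (min_width=17, slack=0)
Line 2: ['been', 'bird', 'six', 'my'] (min_width=16, slack=1)
Line 3: ['dog', 'you', 'problem'] (min_width=15, slack=2)
Line 4: ['from', 'machine'] (min_width=12, slack=5)
Line 5: ['desert', 'absolute'] (min_width=15, slack=2)
Line 6: ['window', 'glass'] (min_width=12, slack=5)
Line 7: ['metal', 'childhood'] (min_width=15, slack=2)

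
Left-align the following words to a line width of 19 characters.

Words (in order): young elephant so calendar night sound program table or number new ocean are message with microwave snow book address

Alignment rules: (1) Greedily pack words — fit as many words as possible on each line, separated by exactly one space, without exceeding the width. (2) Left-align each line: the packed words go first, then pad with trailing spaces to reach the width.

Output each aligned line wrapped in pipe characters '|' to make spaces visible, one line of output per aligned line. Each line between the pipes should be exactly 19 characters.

Answer: |young elephant so  |
|calendar night     |
|sound program table|
|or number new ocean|
|are message with   |
|microwave snow book|
|address            |

Derivation:
Line 1: ['young', 'elephant', 'so'] (min_width=17, slack=2)
Line 2: ['calendar', 'night'] (min_width=14, slack=5)
Line 3: ['sound', 'program', 'table'] (min_width=19, slack=0)
Line 4: ['or', 'number', 'new', 'ocean'] (min_width=19, slack=0)
Line 5: ['are', 'message', 'with'] (min_width=16, slack=3)
Line 6: ['microwave', 'snow', 'book'] (min_width=19, slack=0)
Line 7: ['address'] (min_width=7, slack=12)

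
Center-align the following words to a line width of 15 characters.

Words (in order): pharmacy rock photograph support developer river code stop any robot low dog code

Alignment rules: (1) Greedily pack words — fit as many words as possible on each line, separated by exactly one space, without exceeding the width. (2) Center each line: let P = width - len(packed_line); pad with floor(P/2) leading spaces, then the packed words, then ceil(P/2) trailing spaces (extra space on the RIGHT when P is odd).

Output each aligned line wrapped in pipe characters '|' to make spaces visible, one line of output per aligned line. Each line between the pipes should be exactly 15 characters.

Line 1: ['pharmacy', 'rock'] (min_width=13, slack=2)
Line 2: ['photograph'] (min_width=10, slack=5)
Line 3: ['support'] (min_width=7, slack=8)
Line 4: ['developer', 'river'] (min_width=15, slack=0)
Line 5: ['code', 'stop', 'any'] (min_width=13, slack=2)
Line 6: ['robot', 'low', 'dog'] (min_width=13, slack=2)
Line 7: ['code'] (min_width=4, slack=11)

Answer: | pharmacy rock |
|  photograph   |
|    support    |
|developer river|
| code stop any |
| robot low dog |
|     code      |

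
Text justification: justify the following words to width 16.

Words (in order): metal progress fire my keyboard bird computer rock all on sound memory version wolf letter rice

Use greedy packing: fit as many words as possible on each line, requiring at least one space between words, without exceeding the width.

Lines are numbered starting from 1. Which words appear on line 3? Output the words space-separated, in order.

Line 1: ['metal', 'progress'] (min_width=14, slack=2)
Line 2: ['fire', 'my', 'keyboard'] (min_width=16, slack=0)
Line 3: ['bird', 'computer'] (min_width=13, slack=3)
Line 4: ['rock', 'all', 'on'] (min_width=11, slack=5)
Line 5: ['sound', 'memory'] (min_width=12, slack=4)
Line 6: ['version', 'wolf'] (min_width=12, slack=4)
Line 7: ['letter', 'rice'] (min_width=11, slack=5)

Answer: bird computer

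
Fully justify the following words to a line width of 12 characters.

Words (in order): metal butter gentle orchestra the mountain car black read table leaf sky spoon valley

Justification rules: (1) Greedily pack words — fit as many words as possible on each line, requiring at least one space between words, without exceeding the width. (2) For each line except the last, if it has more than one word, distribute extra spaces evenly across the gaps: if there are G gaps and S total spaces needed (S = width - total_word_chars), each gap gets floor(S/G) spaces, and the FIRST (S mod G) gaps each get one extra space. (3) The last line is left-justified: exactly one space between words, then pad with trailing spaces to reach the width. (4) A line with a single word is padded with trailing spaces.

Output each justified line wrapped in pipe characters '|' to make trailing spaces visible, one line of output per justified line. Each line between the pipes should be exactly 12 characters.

Answer: |metal butter|
|gentle      |
|orchestra   |
|the mountain|
|car    black|
|read   table|
|leaf     sky|
|spoon valley|

Derivation:
Line 1: ['metal', 'butter'] (min_width=12, slack=0)
Line 2: ['gentle'] (min_width=6, slack=6)
Line 3: ['orchestra'] (min_width=9, slack=3)
Line 4: ['the', 'mountain'] (min_width=12, slack=0)
Line 5: ['car', 'black'] (min_width=9, slack=3)
Line 6: ['read', 'table'] (min_width=10, slack=2)
Line 7: ['leaf', 'sky'] (min_width=8, slack=4)
Line 8: ['spoon', 'valley'] (min_width=12, slack=0)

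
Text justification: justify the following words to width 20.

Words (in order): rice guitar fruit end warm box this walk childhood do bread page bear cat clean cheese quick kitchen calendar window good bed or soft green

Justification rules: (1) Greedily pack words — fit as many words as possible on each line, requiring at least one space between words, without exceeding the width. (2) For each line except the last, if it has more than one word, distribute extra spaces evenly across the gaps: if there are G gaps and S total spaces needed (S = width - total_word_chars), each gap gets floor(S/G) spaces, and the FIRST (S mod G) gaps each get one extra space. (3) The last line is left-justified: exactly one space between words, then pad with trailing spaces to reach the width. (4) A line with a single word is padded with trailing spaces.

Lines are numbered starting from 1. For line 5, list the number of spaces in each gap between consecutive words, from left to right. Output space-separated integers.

Answer: 2 2

Derivation:
Line 1: ['rice', 'guitar', 'fruit'] (min_width=17, slack=3)
Line 2: ['end', 'warm', 'box', 'this'] (min_width=17, slack=3)
Line 3: ['walk', 'childhood', 'do'] (min_width=17, slack=3)
Line 4: ['bread', 'page', 'bear', 'cat'] (min_width=19, slack=1)
Line 5: ['clean', 'cheese', 'quick'] (min_width=18, slack=2)
Line 6: ['kitchen', 'calendar'] (min_width=16, slack=4)
Line 7: ['window', 'good', 'bed', 'or'] (min_width=18, slack=2)
Line 8: ['soft', 'green'] (min_width=10, slack=10)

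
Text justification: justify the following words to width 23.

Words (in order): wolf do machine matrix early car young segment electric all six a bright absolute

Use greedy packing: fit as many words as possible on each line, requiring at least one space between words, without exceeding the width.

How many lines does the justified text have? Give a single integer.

Answer: 4

Derivation:
Line 1: ['wolf', 'do', 'machine', 'matrix'] (min_width=22, slack=1)
Line 2: ['early', 'car', 'young', 'segment'] (min_width=23, slack=0)
Line 3: ['electric', 'all', 'six', 'a'] (min_width=18, slack=5)
Line 4: ['bright', 'absolute'] (min_width=15, slack=8)
Total lines: 4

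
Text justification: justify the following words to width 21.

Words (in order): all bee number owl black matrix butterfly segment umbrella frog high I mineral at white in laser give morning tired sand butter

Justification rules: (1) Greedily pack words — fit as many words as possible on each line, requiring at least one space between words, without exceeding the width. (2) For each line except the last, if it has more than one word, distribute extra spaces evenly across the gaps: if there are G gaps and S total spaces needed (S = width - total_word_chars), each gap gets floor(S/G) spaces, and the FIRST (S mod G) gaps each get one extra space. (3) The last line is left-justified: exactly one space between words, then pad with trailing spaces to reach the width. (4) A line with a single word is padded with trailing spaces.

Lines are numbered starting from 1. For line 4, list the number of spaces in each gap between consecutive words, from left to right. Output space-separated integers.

Line 1: ['all', 'bee', 'number', 'owl'] (min_width=18, slack=3)
Line 2: ['black', 'matrix'] (min_width=12, slack=9)
Line 3: ['butterfly', 'segment'] (min_width=17, slack=4)
Line 4: ['umbrella', 'frog', 'high', 'I'] (min_width=20, slack=1)
Line 5: ['mineral', 'at', 'white', 'in'] (min_width=19, slack=2)
Line 6: ['laser', 'give', 'morning'] (min_width=18, slack=3)
Line 7: ['tired', 'sand', 'butter'] (min_width=17, slack=4)

Answer: 2 1 1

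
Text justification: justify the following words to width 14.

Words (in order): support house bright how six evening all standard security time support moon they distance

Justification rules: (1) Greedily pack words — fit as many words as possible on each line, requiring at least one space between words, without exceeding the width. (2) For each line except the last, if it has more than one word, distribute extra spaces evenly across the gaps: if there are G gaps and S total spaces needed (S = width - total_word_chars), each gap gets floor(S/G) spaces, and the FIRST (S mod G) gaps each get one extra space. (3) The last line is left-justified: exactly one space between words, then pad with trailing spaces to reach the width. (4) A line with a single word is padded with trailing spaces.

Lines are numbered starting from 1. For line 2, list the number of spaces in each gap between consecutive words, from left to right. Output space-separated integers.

Answer: 1 1

Derivation:
Line 1: ['support', 'house'] (min_width=13, slack=1)
Line 2: ['bright', 'how', 'six'] (min_width=14, slack=0)
Line 3: ['evening', 'all'] (min_width=11, slack=3)
Line 4: ['standard'] (min_width=8, slack=6)
Line 5: ['security', 'time'] (min_width=13, slack=1)
Line 6: ['support', 'moon'] (min_width=12, slack=2)
Line 7: ['they', 'distance'] (min_width=13, slack=1)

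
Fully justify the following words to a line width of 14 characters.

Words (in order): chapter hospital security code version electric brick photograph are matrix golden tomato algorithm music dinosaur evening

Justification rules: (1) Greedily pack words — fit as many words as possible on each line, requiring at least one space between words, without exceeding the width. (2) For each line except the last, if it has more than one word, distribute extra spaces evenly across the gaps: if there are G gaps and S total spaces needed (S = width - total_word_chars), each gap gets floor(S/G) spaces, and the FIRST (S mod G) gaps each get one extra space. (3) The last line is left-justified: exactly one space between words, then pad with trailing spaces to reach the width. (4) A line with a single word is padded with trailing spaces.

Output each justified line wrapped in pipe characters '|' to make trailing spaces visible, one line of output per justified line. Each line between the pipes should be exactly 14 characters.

Line 1: ['chapter'] (min_width=7, slack=7)
Line 2: ['hospital'] (min_width=8, slack=6)
Line 3: ['security', 'code'] (min_width=13, slack=1)
Line 4: ['version'] (min_width=7, slack=7)
Line 5: ['electric', 'brick'] (min_width=14, slack=0)
Line 6: ['photograph', 'are'] (min_width=14, slack=0)
Line 7: ['matrix', 'golden'] (min_width=13, slack=1)
Line 8: ['tomato'] (min_width=6, slack=8)
Line 9: ['algorithm'] (min_width=9, slack=5)
Line 10: ['music', 'dinosaur'] (min_width=14, slack=0)
Line 11: ['evening'] (min_width=7, slack=7)

Answer: |chapter       |
|hospital      |
|security  code|
|version       |
|electric brick|
|photograph are|
|matrix  golden|
|tomato        |
|algorithm     |
|music dinosaur|
|evening       |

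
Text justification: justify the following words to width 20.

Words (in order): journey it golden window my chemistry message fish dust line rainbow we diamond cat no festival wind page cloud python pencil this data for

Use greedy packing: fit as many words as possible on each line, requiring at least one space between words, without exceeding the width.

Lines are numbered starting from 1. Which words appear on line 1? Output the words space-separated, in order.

Answer: journey it golden

Derivation:
Line 1: ['journey', 'it', 'golden'] (min_width=17, slack=3)
Line 2: ['window', 'my', 'chemistry'] (min_width=19, slack=1)
Line 3: ['message', 'fish', 'dust'] (min_width=17, slack=3)
Line 4: ['line', 'rainbow', 'we'] (min_width=15, slack=5)
Line 5: ['diamond', 'cat', 'no'] (min_width=14, slack=6)
Line 6: ['festival', 'wind', 'page'] (min_width=18, slack=2)
Line 7: ['cloud', 'python', 'pencil'] (min_width=19, slack=1)
Line 8: ['this', 'data', 'for'] (min_width=13, slack=7)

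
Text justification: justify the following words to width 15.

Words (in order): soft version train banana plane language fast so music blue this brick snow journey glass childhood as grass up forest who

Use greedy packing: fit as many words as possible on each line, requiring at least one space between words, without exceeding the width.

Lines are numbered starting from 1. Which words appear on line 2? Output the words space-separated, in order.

Answer: train banana

Derivation:
Line 1: ['soft', 'version'] (min_width=12, slack=3)
Line 2: ['train', 'banana'] (min_width=12, slack=3)
Line 3: ['plane', 'language'] (min_width=14, slack=1)
Line 4: ['fast', 'so', 'music'] (min_width=13, slack=2)
Line 5: ['blue', 'this', 'brick'] (min_width=15, slack=0)
Line 6: ['snow', 'journey'] (min_width=12, slack=3)
Line 7: ['glass', 'childhood'] (min_width=15, slack=0)
Line 8: ['as', 'grass', 'up'] (min_width=11, slack=4)
Line 9: ['forest', 'who'] (min_width=10, slack=5)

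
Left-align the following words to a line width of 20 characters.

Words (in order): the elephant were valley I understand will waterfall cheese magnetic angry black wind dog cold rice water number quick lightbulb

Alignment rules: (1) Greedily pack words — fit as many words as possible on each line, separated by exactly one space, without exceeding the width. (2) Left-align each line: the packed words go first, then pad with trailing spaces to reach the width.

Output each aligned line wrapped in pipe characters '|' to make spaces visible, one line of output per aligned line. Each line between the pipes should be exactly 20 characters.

Answer: |the elephant were   |
|valley I understand |
|will waterfall      |
|cheese magnetic     |
|angry black wind dog|
|cold rice water     |
|number quick        |
|lightbulb           |

Derivation:
Line 1: ['the', 'elephant', 'were'] (min_width=17, slack=3)
Line 2: ['valley', 'I', 'understand'] (min_width=19, slack=1)
Line 3: ['will', 'waterfall'] (min_width=14, slack=6)
Line 4: ['cheese', 'magnetic'] (min_width=15, slack=5)
Line 5: ['angry', 'black', 'wind', 'dog'] (min_width=20, slack=0)
Line 6: ['cold', 'rice', 'water'] (min_width=15, slack=5)
Line 7: ['number', 'quick'] (min_width=12, slack=8)
Line 8: ['lightbulb'] (min_width=9, slack=11)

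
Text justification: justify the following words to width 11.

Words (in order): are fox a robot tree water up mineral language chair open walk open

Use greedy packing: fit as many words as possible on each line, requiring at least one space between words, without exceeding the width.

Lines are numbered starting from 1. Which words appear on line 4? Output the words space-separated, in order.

Line 1: ['are', 'fox', 'a'] (min_width=9, slack=2)
Line 2: ['robot', 'tree'] (min_width=10, slack=1)
Line 3: ['water', 'up'] (min_width=8, slack=3)
Line 4: ['mineral'] (min_width=7, slack=4)
Line 5: ['language'] (min_width=8, slack=3)
Line 6: ['chair', 'open'] (min_width=10, slack=1)
Line 7: ['walk', 'open'] (min_width=9, slack=2)

Answer: mineral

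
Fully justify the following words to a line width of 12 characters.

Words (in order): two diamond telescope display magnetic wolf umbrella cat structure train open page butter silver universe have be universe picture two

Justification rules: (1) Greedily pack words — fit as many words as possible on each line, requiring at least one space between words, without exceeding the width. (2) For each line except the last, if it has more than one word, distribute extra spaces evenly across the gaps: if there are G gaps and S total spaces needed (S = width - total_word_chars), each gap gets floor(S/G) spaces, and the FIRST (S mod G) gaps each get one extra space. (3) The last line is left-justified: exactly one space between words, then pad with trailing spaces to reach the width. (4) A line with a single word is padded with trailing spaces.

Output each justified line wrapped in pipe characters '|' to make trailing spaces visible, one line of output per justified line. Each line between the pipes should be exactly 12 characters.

Line 1: ['two', 'diamond'] (min_width=11, slack=1)
Line 2: ['telescope'] (min_width=9, slack=3)
Line 3: ['display'] (min_width=7, slack=5)
Line 4: ['magnetic'] (min_width=8, slack=4)
Line 5: ['wolf'] (min_width=4, slack=8)
Line 6: ['umbrella', 'cat'] (min_width=12, slack=0)
Line 7: ['structure'] (min_width=9, slack=3)
Line 8: ['train', 'open'] (min_width=10, slack=2)
Line 9: ['page', 'butter'] (min_width=11, slack=1)
Line 10: ['silver'] (min_width=6, slack=6)
Line 11: ['universe'] (min_width=8, slack=4)
Line 12: ['have', 'be'] (min_width=7, slack=5)
Line 13: ['universe'] (min_width=8, slack=4)
Line 14: ['picture', 'two'] (min_width=11, slack=1)

Answer: |two  diamond|
|telescope   |
|display     |
|magnetic    |
|wolf        |
|umbrella cat|
|structure   |
|train   open|
|page  butter|
|silver      |
|universe    |
|have      be|
|universe    |
|picture two |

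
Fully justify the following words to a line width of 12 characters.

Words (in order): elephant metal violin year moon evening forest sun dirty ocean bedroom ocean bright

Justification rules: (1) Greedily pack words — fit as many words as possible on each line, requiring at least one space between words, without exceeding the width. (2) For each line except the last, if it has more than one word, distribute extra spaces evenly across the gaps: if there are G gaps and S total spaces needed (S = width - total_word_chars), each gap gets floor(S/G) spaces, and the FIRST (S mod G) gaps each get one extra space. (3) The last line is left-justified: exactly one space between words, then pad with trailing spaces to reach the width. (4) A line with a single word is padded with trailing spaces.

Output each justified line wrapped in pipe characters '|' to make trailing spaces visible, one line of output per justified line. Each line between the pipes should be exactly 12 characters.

Line 1: ['elephant'] (min_width=8, slack=4)
Line 2: ['metal', 'violin'] (min_width=12, slack=0)
Line 3: ['year', 'moon'] (min_width=9, slack=3)
Line 4: ['evening'] (min_width=7, slack=5)
Line 5: ['forest', 'sun'] (min_width=10, slack=2)
Line 6: ['dirty', 'ocean'] (min_width=11, slack=1)
Line 7: ['bedroom'] (min_width=7, slack=5)
Line 8: ['ocean', 'bright'] (min_width=12, slack=0)

Answer: |elephant    |
|metal violin|
|year    moon|
|evening     |
|forest   sun|
|dirty  ocean|
|bedroom     |
|ocean bright|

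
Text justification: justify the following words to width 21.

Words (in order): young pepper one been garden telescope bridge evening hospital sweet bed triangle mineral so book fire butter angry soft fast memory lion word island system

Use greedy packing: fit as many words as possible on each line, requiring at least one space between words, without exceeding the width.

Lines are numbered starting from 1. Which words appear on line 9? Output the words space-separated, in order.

Answer: island system

Derivation:
Line 1: ['young', 'pepper', 'one', 'been'] (min_width=21, slack=0)
Line 2: ['garden', 'telescope'] (min_width=16, slack=5)
Line 3: ['bridge', 'evening'] (min_width=14, slack=7)
Line 4: ['hospital', 'sweet', 'bed'] (min_width=18, slack=3)
Line 5: ['triangle', 'mineral', 'so'] (min_width=19, slack=2)
Line 6: ['book', 'fire', 'butter'] (min_width=16, slack=5)
Line 7: ['angry', 'soft', 'fast'] (min_width=15, slack=6)
Line 8: ['memory', 'lion', 'word'] (min_width=16, slack=5)
Line 9: ['island', 'system'] (min_width=13, slack=8)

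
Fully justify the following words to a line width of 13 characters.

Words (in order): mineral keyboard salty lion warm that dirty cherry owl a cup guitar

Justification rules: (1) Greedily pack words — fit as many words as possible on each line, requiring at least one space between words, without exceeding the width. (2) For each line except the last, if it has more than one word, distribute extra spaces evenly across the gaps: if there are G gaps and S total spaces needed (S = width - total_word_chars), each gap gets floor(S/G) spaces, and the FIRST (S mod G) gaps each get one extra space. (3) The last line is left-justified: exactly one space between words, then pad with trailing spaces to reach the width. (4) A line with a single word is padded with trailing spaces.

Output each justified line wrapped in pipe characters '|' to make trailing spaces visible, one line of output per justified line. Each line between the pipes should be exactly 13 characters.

Answer: |mineral      |
|keyboard     |
|salty    lion|
|warm     that|
|dirty  cherry|
|owl   a   cup|
|guitar       |

Derivation:
Line 1: ['mineral'] (min_width=7, slack=6)
Line 2: ['keyboard'] (min_width=8, slack=5)
Line 3: ['salty', 'lion'] (min_width=10, slack=3)
Line 4: ['warm', 'that'] (min_width=9, slack=4)
Line 5: ['dirty', 'cherry'] (min_width=12, slack=1)
Line 6: ['owl', 'a', 'cup'] (min_width=9, slack=4)
Line 7: ['guitar'] (min_width=6, slack=7)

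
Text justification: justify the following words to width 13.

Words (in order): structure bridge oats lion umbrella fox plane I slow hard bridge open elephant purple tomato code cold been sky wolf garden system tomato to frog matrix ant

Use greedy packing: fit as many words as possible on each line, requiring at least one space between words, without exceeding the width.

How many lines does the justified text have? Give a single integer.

Line 1: ['structure'] (min_width=9, slack=4)
Line 2: ['bridge', 'oats'] (min_width=11, slack=2)
Line 3: ['lion', 'umbrella'] (min_width=13, slack=0)
Line 4: ['fox', 'plane', 'I'] (min_width=11, slack=2)
Line 5: ['slow', 'hard'] (min_width=9, slack=4)
Line 6: ['bridge', 'open'] (min_width=11, slack=2)
Line 7: ['elephant'] (min_width=8, slack=5)
Line 8: ['purple', 'tomato'] (min_width=13, slack=0)
Line 9: ['code', 'cold'] (min_width=9, slack=4)
Line 10: ['been', 'sky', 'wolf'] (min_width=13, slack=0)
Line 11: ['garden', 'system'] (min_width=13, slack=0)
Line 12: ['tomato', 'to'] (min_width=9, slack=4)
Line 13: ['frog', 'matrix'] (min_width=11, slack=2)
Line 14: ['ant'] (min_width=3, slack=10)
Total lines: 14

Answer: 14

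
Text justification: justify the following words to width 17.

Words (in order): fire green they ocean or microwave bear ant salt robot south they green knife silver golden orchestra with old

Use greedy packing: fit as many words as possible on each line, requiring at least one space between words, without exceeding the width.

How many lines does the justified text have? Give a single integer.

Line 1: ['fire', 'green', 'they'] (min_width=15, slack=2)
Line 2: ['ocean', 'or'] (min_width=8, slack=9)
Line 3: ['microwave', 'bear'] (min_width=14, slack=3)
Line 4: ['ant', 'salt', 'robot'] (min_width=14, slack=3)
Line 5: ['south', 'they', 'green'] (min_width=16, slack=1)
Line 6: ['knife', 'silver'] (min_width=12, slack=5)
Line 7: ['golden', 'orchestra'] (min_width=16, slack=1)
Line 8: ['with', 'old'] (min_width=8, slack=9)
Total lines: 8

Answer: 8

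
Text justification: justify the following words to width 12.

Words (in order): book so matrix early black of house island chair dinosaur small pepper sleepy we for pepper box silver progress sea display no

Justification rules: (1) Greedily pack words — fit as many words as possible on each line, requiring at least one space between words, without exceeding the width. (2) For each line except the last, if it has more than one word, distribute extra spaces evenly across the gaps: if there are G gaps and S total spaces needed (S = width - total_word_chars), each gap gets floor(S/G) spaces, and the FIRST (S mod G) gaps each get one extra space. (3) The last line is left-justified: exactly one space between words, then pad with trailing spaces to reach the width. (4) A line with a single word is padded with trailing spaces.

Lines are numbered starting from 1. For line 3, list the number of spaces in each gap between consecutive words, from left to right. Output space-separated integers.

Answer: 5

Derivation:
Line 1: ['book', 'so'] (min_width=7, slack=5)
Line 2: ['matrix', 'early'] (min_width=12, slack=0)
Line 3: ['black', 'of'] (min_width=8, slack=4)
Line 4: ['house', 'island'] (min_width=12, slack=0)
Line 5: ['chair'] (min_width=5, slack=7)
Line 6: ['dinosaur'] (min_width=8, slack=4)
Line 7: ['small', 'pepper'] (min_width=12, slack=0)
Line 8: ['sleepy', 'we'] (min_width=9, slack=3)
Line 9: ['for', 'pepper'] (min_width=10, slack=2)
Line 10: ['box', 'silver'] (min_width=10, slack=2)
Line 11: ['progress', 'sea'] (min_width=12, slack=0)
Line 12: ['display', 'no'] (min_width=10, slack=2)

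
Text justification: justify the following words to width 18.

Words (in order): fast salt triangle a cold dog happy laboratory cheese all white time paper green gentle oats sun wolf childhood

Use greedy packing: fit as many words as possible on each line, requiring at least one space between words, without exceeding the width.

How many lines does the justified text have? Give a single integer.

Line 1: ['fast', 'salt', 'triangle'] (min_width=18, slack=0)
Line 2: ['a', 'cold', 'dog', 'happy'] (min_width=16, slack=2)
Line 3: ['laboratory', 'cheese'] (min_width=17, slack=1)
Line 4: ['all', 'white', 'time'] (min_width=14, slack=4)
Line 5: ['paper', 'green', 'gentle'] (min_width=18, slack=0)
Line 6: ['oats', 'sun', 'wolf'] (min_width=13, slack=5)
Line 7: ['childhood'] (min_width=9, slack=9)
Total lines: 7

Answer: 7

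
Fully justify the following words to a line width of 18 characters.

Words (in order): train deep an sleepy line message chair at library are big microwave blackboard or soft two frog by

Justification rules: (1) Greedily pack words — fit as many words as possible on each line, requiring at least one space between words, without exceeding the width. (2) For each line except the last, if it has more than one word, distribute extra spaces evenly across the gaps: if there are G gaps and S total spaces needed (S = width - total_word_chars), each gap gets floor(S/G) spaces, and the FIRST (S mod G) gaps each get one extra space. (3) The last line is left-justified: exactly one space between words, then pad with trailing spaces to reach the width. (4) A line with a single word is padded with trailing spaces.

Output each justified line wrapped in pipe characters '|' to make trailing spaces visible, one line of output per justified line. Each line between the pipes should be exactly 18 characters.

Line 1: ['train', 'deep', 'an'] (min_width=13, slack=5)
Line 2: ['sleepy', 'line'] (min_width=11, slack=7)
Line 3: ['message', 'chair', 'at'] (min_width=16, slack=2)
Line 4: ['library', 'are', 'big'] (min_width=15, slack=3)
Line 5: ['microwave'] (min_width=9, slack=9)
Line 6: ['blackboard', 'or', 'soft'] (min_width=18, slack=0)
Line 7: ['two', 'frog', 'by'] (min_width=11, slack=7)

Answer: |train    deep   an|
|sleepy        line|
|message  chair  at|
|library   are  big|
|microwave         |
|blackboard or soft|
|two frog by       |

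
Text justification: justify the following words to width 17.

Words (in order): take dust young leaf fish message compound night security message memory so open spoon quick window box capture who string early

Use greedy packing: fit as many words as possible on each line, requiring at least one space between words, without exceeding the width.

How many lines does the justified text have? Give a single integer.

Line 1: ['take', 'dust', 'young'] (min_width=15, slack=2)
Line 2: ['leaf', 'fish', 'message'] (min_width=17, slack=0)
Line 3: ['compound', 'night'] (min_width=14, slack=3)
Line 4: ['security', 'message'] (min_width=16, slack=1)
Line 5: ['memory', 'so', 'open'] (min_width=14, slack=3)
Line 6: ['spoon', 'quick'] (min_width=11, slack=6)
Line 7: ['window', 'box'] (min_width=10, slack=7)
Line 8: ['capture', 'who'] (min_width=11, slack=6)
Line 9: ['string', 'early'] (min_width=12, slack=5)
Total lines: 9

Answer: 9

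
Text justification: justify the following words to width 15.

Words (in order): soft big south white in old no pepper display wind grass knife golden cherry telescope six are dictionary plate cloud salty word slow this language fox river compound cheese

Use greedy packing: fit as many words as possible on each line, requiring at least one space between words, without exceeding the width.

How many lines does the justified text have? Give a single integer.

Answer: 13

Derivation:
Line 1: ['soft', 'big', 'south'] (min_width=14, slack=1)
Line 2: ['white', 'in', 'old', 'no'] (min_width=15, slack=0)
Line 3: ['pepper', 'display'] (min_width=14, slack=1)
Line 4: ['wind', 'grass'] (min_width=10, slack=5)
Line 5: ['knife', 'golden'] (min_width=12, slack=3)
Line 6: ['cherry'] (min_width=6, slack=9)
Line 7: ['telescope', 'six'] (min_width=13, slack=2)
Line 8: ['are', 'dictionary'] (min_width=14, slack=1)
Line 9: ['plate', 'cloud'] (min_width=11, slack=4)
Line 10: ['salty', 'word', 'slow'] (min_width=15, slack=0)
Line 11: ['this', 'language'] (min_width=13, slack=2)
Line 12: ['fox', 'river'] (min_width=9, slack=6)
Line 13: ['compound', 'cheese'] (min_width=15, slack=0)
Total lines: 13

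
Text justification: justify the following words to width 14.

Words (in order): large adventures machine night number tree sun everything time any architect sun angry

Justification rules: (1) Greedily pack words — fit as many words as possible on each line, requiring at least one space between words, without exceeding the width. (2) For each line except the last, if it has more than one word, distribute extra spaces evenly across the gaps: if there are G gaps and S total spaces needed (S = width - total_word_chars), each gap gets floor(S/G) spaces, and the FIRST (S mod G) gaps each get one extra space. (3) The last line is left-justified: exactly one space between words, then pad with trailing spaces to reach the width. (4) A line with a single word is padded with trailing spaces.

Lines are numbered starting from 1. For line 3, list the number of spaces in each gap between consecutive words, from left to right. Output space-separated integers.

Answer: 2

Derivation:
Line 1: ['large'] (min_width=5, slack=9)
Line 2: ['adventures'] (min_width=10, slack=4)
Line 3: ['machine', 'night'] (min_width=13, slack=1)
Line 4: ['number', 'tree'] (min_width=11, slack=3)
Line 5: ['sun', 'everything'] (min_width=14, slack=0)
Line 6: ['time', 'any'] (min_width=8, slack=6)
Line 7: ['architect', 'sun'] (min_width=13, slack=1)
Line 8: ['angry'] (min_width=5, slack=9)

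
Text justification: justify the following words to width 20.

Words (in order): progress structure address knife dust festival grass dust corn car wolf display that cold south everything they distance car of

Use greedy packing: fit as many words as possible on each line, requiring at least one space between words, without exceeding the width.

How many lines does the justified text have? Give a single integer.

Answer: 7

Derivation:
Line 1: ['progress', 'structure'] (min_width=18, slack=2)
Line 2: ['address', 'knife', 'dust'] (min_width=18, slack=2)
Line 3: ['festival', 'grass', 'dust'] (min_width=19, slack=1)
Line 4: ['corn', 'car', 'wolf'] (min_width=13, slack=7)
Line 5: ['display', 'that', 'cold'] (min_width=17, slack=3)
Line 6: ['south', 'everything'] (min_width=16, slack=4)
Line 7: ['they', 'distance', 'car', 'of'] (min_width=20, slack=0)
Total lines: 7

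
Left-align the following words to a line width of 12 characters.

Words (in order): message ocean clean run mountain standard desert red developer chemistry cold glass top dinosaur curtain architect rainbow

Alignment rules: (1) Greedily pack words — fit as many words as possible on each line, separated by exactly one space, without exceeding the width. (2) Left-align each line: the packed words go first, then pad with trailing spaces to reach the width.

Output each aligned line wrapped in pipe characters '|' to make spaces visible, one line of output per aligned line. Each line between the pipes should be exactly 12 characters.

Answer: |message     |
|ocean clean |
|run mountain|
|standard    |
|desert red  |
|developer   |
|chemistry   |
|cold glass  |
|top dinosaur|
|curtain     |
|architect   |
|rainbow     |

Derivation:
Line 1: ['message'] (min_width=7, slack=5)
Line 2: ['ocean', 'clean'] (min_width=11, slack=1)
Line 3: ['run', 'mountain'] (min_width=12, slack=0)
Line 4: ['standard'] (min_width=8, slack=4)
Line 5: ['desert', 'red'] (min_width=10, slack=2)
Line 6: ['developer'] (min_width=9, slack=3)
Line 7: ['chemistry'] (min_width=9, slack=3)
Line 8: ['cold', 'glass'] (min_width=10, slack=2)
Line 9: ['top', 'dinosaur'] (min_width=12, slack=0)
Line 10: ['curtain'] (min_width=7, slack=5)
Line 11: ['architect'] (min_width=9, slack=3)
Line 12: ['rainbow'] (min_width=7, slack=5)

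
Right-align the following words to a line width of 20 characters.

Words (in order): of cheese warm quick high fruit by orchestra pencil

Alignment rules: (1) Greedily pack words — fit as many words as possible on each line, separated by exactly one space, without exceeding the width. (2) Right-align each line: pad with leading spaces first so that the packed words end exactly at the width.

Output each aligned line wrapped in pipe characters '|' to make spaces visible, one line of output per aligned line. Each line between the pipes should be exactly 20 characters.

Line 1: ['of', 'cheese', 'warm', 'quick'] (min_width=20, slack=0)
Line 2: ['high', 'fruit', 'by'] (min_width=13, slack=7)
Line 3: ['orchestra', 'pencil'] (min_width=16, slack=4)

Answer: |of cheese warm quick|
|       high fruit by|
|    orchestra pencil|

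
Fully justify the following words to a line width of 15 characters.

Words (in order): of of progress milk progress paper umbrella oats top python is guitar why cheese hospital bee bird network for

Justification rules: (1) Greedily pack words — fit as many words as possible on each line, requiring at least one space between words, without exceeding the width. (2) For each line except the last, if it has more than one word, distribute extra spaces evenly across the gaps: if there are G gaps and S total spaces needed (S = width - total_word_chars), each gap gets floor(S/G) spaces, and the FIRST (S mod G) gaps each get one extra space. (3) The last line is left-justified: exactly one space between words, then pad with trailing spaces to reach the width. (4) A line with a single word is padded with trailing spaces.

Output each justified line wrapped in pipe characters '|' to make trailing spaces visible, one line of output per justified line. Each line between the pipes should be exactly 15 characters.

Line 1: ['of', 'of', 'progress'] (min_width=14, slack=1)
Line 2: ['milk', 'progress'] (min_width=13, slack=2)
Line 3: ['paper', 'umbrella'] (min_width=14, slack=1)
Line 4: ['oats', 'top', 'python'] (min_width=15, slack=0)
Line 5: ['is', 'guitar', 'why'] (min_width=13, slack=2)
Line 6: ['cheese', 'hospital'] (min_width=15, slack=0)
Line 7: ['bee', 'bird'] (min_width=8, slack=7)
Line 8: ['network', 'for'] (min_width=11, slack=4)

Answer: |of  of progress|
|milk   progress|
|paper  umbrella|
|oats top python|
|is  guitar  why|
|cheese hospital|
|bee        bird|
|network for    |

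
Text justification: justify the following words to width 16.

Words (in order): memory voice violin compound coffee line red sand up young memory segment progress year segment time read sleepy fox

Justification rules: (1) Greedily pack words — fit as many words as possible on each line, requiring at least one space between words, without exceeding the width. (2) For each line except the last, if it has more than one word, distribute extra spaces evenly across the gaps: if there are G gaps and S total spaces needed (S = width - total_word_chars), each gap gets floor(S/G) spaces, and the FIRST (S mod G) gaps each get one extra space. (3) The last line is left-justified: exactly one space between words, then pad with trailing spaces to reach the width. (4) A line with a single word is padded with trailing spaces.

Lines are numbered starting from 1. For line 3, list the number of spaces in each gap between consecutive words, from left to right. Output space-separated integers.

Answer: 2 1

Derivation:
Line 1: ['memory', 'voice'] (min_width=12, slack=4)
Line 2: ['violin', 'compound'] (min_width=15, slack=1)
Line 3: ['coffee', 'line', 'red'] (min_width=15, slack=1)
Line 4: ['sand', 'up', 'young'] (min_width=13, slack=3)
Line 5: ['memory', 'segment'] (min_width=14, slack=2)
Line 6: ['progress', 'year'] (min_width=13, slack=3)
Line 7: ['segment', 'time'] (min_width=12, slack=4)
Line 8: ['read', 'sleepy', 'fox'] (min_width=15, slack=1)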